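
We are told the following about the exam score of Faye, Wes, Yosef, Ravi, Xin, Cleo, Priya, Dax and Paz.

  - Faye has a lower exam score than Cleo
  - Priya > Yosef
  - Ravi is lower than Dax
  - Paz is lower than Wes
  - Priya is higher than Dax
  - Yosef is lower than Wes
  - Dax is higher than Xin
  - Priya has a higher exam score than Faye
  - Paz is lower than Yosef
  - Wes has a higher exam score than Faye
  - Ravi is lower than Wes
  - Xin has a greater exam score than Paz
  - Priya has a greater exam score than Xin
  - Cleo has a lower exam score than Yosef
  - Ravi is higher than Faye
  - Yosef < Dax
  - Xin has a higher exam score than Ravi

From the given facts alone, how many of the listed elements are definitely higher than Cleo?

The elements the relations force above Cleo are Yosef, Wes, Dax, Priya — no chain reaches any other.
That is 4.

4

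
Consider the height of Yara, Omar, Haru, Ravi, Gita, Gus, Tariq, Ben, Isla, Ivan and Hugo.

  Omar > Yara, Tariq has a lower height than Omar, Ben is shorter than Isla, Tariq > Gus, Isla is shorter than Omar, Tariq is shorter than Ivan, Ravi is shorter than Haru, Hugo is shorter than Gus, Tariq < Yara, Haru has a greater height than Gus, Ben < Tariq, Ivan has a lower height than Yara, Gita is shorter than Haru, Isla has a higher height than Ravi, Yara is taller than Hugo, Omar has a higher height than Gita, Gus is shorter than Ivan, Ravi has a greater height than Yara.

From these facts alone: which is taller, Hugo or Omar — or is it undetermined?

Omar

The relevant relations are Hugo < Gus; Gus < Tariq; Tariq < Ivan; Ivan < Yara; Yara < Ravi; Ravi < Isla; Isla < Omar.
Chaining these gives Hugo < Gus < Tariq < Ivan < Yara < Ravi < Isla < Omar.
So Omar is taller.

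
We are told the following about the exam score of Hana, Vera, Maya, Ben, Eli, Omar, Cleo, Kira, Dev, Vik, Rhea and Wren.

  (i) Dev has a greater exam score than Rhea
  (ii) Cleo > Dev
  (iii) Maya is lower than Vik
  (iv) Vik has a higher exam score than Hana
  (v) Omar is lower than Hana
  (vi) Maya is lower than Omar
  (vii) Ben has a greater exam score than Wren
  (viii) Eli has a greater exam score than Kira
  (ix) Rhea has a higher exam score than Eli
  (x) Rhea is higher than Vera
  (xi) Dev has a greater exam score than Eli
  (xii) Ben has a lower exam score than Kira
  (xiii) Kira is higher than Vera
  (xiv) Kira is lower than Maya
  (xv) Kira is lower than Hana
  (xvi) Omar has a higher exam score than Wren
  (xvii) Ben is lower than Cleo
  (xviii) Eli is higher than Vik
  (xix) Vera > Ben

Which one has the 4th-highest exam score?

Chaining the given pairs: Wren < Ben < Vera < Kira < Maya < Omar < Hana < Vik < Eli < Rhea < Dev < Cleo.
Counting 4 from the largest end gives Eli.

Eli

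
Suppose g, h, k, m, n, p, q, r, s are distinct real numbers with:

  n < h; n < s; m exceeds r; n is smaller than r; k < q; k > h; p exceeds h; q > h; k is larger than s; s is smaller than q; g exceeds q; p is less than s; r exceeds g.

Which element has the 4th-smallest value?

Piecing the relations together gives one ordering: n < h < p < s < k < q < g < r < m.
Counting 4 from the smallest end gives s.

s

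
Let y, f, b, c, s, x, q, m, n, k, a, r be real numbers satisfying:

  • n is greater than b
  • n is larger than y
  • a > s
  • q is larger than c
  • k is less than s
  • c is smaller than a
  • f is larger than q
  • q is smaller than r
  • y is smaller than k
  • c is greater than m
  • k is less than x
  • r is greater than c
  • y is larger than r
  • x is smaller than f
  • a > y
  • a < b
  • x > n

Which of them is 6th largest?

s

Piecing the relations together gives one ordering: m < c < q < r < y < k < s < a < b < n < x < f.
The 6th largest is s.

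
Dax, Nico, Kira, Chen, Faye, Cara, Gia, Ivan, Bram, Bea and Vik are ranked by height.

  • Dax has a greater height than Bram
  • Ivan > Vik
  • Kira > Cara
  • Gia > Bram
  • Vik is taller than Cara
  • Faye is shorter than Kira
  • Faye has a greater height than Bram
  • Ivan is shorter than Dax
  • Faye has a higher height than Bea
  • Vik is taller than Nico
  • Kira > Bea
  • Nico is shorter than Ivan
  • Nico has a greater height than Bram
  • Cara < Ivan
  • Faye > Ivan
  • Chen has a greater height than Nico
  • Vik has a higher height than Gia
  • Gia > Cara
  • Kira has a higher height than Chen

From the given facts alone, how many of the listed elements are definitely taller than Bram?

8

Directly above Bram: Gia, Nico, Dax, Faye.
One step further: Vik, Ivan, Chen, Kira (8 so far).
Nothing else is reachable above Bram; 8 in all.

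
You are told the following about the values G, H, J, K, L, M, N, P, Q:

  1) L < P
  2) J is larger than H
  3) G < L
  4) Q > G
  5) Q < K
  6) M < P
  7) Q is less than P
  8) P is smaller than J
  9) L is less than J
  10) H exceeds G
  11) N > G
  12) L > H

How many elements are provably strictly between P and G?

3

The relations place G below P. An element lies strictly between them when it is forced above G and also forced below P.
Above G: {H, L, Q, N, K, J}. Below P: {H, M, L, Q}.
Intersection: {H, L, Q} — 3.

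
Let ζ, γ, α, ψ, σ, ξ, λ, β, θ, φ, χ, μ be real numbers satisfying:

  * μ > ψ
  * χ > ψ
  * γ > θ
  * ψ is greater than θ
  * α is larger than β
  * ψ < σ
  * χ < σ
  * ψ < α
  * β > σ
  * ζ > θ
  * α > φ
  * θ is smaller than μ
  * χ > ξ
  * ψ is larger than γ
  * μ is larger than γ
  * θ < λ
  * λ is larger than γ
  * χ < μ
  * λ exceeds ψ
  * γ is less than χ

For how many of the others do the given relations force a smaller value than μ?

5

Directly below μ: θ, γ, ψ, χ.
One step further: ξ (5 so far).
Nothing else is reachable below μ; 5 in all.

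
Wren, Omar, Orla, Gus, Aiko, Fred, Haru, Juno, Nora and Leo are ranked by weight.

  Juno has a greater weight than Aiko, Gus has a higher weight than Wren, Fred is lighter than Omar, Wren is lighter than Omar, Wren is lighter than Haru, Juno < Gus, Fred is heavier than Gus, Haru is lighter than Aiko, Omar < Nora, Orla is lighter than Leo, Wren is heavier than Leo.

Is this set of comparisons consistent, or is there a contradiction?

The single ordering Orla < Leo < Wren < Haru < Aiko < Juno < Gus < Fred < Omar < Nora satisfies every listed relation, so no contradiction arises.

consistent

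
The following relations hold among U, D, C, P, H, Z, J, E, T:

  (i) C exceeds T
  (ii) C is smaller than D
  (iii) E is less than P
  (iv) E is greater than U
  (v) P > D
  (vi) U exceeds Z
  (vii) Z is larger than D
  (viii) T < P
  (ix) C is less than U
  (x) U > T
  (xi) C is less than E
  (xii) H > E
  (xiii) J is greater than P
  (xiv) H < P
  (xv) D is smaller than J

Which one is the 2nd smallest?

C

The consecutive relations fix a unique order: T < C < D < Z < U < E < H < P < J.
The 2nd smallest is C.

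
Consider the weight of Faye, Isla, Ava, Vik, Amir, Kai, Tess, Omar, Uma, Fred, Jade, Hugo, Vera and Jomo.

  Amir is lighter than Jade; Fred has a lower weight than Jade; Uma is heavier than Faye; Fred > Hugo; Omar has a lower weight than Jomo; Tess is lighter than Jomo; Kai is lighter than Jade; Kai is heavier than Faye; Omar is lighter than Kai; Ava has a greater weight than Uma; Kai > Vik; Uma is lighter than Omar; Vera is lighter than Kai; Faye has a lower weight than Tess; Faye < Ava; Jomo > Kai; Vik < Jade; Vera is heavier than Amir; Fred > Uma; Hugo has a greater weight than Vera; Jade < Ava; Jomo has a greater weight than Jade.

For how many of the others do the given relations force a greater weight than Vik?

Directly above Vik: Kai, Jade.
One step further: Jomo, Ava (4 so far).
No other element is forced above Vik by the given relations, so the count is 4.

4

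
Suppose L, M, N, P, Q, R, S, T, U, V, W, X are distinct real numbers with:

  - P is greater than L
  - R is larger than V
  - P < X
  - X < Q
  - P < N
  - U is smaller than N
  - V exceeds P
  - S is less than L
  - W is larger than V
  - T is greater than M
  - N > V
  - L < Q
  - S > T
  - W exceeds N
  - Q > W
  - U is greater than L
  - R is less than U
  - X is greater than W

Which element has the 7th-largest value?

V

Piecing the relations together gives one ordering: M < T < S < L < P < V < R < U < N < W < X < Q.
The 7th largest is V.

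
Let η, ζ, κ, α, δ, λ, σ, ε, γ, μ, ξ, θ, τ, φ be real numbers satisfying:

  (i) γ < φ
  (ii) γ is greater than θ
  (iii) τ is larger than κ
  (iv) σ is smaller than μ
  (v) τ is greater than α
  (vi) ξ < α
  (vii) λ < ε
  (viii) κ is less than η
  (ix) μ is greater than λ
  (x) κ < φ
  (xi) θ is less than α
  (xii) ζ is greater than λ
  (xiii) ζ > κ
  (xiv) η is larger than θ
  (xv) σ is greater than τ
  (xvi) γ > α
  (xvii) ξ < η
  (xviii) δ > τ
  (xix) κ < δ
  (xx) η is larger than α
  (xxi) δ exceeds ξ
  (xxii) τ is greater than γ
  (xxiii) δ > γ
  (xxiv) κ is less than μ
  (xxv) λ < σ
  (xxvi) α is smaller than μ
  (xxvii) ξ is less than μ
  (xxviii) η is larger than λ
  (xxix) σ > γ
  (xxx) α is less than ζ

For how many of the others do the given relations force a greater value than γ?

From γ the given relations immediately reach φ, τ, σ, δ.
From those, μ — 5 in total.
Nothing else is reachable above γ; 5 in all.

5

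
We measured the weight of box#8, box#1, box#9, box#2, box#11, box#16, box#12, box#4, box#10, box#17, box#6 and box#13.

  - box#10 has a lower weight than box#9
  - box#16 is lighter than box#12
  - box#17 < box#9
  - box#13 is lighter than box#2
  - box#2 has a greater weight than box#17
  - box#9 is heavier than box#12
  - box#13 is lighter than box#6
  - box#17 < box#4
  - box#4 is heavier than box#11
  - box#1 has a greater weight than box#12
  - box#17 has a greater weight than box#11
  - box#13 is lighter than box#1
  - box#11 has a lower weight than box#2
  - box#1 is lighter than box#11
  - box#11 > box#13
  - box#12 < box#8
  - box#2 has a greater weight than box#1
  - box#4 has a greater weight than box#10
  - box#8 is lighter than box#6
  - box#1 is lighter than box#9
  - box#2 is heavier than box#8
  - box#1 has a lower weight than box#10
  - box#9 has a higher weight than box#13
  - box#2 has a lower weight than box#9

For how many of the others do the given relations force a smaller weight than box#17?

5

From box#17 the given relations immediately reach box#11.
From those, box#13, box#1 — 3 in total.
From those, box#12 — 4 in total.
From those, box#16 — 5 in total.
Nothing else is reachable below box#17; 5 in all.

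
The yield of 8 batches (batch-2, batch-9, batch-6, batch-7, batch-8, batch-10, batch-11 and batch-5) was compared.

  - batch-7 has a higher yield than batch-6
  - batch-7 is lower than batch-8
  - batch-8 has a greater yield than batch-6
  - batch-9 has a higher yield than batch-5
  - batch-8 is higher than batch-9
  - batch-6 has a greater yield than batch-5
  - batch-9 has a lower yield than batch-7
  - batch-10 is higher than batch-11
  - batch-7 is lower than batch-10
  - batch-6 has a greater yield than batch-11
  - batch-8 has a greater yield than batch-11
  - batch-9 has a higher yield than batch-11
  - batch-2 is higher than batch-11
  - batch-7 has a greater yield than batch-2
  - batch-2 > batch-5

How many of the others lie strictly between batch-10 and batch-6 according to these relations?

1

The relations place batch-6 below batch-10. An element lies strictly between them when it is forced above batch-6 and also forced below batch-10.
Above batch-6: {batch-7, batch-8}. Below batch-10: {batch-5, batch-11, batch-9, batch-2, batch-7}.
Intersection: {batch-7} — 1.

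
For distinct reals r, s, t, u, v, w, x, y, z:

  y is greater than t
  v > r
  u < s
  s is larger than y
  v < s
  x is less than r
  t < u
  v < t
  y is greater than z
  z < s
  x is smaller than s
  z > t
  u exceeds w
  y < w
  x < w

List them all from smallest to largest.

x < r < v < t < z < y < w < u < s

The consecutive links are each given: x < r; r < v; v < t; t < z; z < y; y < w; w < u; u < s.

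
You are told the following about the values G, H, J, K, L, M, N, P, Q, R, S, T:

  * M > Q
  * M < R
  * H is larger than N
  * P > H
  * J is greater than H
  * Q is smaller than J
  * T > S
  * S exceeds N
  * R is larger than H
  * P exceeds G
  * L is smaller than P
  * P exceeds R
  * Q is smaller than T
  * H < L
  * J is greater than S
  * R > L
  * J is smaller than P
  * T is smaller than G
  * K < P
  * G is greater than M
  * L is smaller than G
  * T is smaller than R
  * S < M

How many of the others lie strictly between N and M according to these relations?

Chaining upward from N reaches: S, H, T, L, G, J, R, P.
Chaining downward from M reaches: S, Q.
Strictly between N and M are those in both lists: S — 1 element.

1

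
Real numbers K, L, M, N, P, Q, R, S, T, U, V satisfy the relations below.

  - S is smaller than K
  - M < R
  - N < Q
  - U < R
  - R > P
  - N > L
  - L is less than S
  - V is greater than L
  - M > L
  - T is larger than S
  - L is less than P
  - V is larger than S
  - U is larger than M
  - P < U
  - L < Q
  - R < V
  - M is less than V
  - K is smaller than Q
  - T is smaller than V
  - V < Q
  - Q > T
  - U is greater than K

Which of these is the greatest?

L is not greatest since L < S; P is not greatest since P < U; S is not greatest since S < T; K is not greatest since K < Q; M is not greatest since M < U; T is not greatest since T < Q; U is not greatest since U < R; R is not greatest since R < V; V is not greatest since V < Q; N is not greatest since N < Q.
Only Q has nothing above it, so Q is the greatest.

Q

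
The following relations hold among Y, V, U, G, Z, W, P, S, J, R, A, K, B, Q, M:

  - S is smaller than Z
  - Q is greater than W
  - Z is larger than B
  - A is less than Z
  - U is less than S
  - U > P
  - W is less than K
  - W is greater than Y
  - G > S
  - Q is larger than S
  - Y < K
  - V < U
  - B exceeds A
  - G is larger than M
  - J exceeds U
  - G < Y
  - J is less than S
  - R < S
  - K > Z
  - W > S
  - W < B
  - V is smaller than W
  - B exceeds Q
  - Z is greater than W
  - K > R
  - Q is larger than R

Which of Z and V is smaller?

V

V < U and U < J give V < J.
Then J < S extends the chain to S.
With S < G: V < U < J < S < G.
With G < Y: V < U < J < S < G < Y.
With Y < W: V < U < J < S < G < Y < W.
Then W < Q extends the chain to Q.
Then Q < B extends the chain to B.
With B < Z: V < U < J < S < G < Y < W < Q < B < Z.
So V < Z; V is the smaller of the two.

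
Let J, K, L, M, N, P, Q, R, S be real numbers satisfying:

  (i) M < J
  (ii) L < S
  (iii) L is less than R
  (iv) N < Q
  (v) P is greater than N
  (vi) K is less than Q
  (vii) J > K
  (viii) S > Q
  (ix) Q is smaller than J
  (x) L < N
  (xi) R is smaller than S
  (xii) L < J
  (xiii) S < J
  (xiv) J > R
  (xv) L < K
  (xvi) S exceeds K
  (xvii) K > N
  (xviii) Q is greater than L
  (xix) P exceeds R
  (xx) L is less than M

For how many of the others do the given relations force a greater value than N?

5

Directly above N: K, Q, P.
One step further: S, J (5 so far).
No other element is forced above N by the given relations, so the count is 5.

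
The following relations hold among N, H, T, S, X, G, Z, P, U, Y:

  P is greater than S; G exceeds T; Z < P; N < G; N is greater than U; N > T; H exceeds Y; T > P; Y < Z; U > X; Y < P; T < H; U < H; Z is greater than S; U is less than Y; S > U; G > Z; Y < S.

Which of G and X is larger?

G

X < U and U < Y give X < Y.
With Y < S: X < U < Y < S.
Then S < P extends the chain to P.
Then P < T extends the chain to T.
Then T < N extends the chain to N.
Then N < G extends the chain to G.
So X < G; G is the larger of the two.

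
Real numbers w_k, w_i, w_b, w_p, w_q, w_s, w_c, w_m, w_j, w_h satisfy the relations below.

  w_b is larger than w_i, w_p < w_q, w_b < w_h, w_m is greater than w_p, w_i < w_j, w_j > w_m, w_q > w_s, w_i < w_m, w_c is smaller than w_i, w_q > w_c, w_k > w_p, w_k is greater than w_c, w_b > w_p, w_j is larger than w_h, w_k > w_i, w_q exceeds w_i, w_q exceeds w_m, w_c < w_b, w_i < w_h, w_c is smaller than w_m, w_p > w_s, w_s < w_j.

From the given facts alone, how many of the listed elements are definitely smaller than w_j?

Directly below w_j: w_s, w_i, w_m, w_h.
One step further: w_c, w_p, w_b (7 so far).
No other element is forced below w_j by the given relations, so the count is 7.

7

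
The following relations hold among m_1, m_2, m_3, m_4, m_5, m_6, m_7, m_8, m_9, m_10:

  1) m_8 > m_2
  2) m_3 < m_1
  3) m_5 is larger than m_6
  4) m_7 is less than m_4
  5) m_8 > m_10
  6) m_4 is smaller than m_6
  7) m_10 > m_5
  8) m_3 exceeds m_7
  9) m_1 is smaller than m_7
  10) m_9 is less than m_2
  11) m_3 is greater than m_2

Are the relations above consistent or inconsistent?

inconsistent

Chaining the given relations yields m_3 < m_1 < m_7, so m_3 < m_7. But one relation states m_7 < m_3. These cannot both hold.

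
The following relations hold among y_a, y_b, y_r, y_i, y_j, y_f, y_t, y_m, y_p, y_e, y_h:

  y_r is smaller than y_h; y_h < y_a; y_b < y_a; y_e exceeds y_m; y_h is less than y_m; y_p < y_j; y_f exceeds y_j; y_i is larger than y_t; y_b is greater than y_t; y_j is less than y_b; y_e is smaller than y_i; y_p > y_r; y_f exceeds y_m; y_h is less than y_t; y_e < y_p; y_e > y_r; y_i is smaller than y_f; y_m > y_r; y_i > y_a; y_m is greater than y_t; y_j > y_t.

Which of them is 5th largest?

y_j

Chaining the given pairs: y_r < y_h < y_t < y_m < y_e < y_p < y_j < y_b < y_a < y_i < y_f.
The 5th largest is y_j.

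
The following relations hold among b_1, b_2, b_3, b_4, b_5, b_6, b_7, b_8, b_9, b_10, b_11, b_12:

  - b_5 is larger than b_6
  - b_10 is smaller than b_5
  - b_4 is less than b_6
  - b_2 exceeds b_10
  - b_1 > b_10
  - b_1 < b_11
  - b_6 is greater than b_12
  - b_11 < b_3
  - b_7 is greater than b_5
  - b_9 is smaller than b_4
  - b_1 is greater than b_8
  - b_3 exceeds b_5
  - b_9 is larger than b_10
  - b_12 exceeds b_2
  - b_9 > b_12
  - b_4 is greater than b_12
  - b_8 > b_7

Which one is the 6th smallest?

b_6

The consecutive relations fix a unique order: b_10 < b_2 < b_12 < b_9 < b_4 < b_6 < b_5 < b_7 < b_8 < b_1 < b_11 < b_3.
The 6th smallest is b_6.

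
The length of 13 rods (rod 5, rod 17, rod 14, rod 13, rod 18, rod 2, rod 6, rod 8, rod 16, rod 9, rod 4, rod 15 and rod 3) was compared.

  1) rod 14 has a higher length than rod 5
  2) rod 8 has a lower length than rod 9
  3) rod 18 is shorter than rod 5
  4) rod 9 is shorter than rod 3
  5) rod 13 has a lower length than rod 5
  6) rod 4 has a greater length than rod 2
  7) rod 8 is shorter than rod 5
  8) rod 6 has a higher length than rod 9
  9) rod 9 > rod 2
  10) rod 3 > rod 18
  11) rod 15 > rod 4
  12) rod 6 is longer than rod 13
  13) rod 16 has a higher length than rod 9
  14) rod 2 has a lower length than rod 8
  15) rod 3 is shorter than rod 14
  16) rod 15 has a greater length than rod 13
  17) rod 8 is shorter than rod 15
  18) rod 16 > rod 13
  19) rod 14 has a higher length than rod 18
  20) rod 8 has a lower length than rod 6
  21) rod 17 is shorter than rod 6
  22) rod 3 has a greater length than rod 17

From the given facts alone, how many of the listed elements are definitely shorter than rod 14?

8

From rod 14 the given relations immediately reach rod 18, rod 3, rod 5.
From those, rod 8, rod 17, rod 9, rod 13 — 7 in total.
From those, rod 2 — 8 in total.
Nothing else is reachable below rod 14; 8 in all.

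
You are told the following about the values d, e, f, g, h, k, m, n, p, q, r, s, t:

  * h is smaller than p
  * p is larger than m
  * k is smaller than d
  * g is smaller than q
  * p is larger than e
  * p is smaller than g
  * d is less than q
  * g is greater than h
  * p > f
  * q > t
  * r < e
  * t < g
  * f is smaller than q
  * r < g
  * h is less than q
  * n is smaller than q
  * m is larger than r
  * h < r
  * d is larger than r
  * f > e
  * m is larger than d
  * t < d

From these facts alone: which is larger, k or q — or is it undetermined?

q

Chaining the given relations: k < d < m < p < g < q.
So q is larger.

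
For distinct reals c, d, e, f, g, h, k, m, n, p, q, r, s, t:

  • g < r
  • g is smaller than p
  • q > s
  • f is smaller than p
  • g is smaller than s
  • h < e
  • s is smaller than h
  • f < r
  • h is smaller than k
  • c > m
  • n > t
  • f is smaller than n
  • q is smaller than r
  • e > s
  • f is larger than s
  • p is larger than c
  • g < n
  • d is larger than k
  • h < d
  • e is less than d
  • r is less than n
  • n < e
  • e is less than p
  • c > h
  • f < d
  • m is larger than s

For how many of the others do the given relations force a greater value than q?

From q the given relations immediately reach r.
From those, n — 2 in total.
From those, e — 3 in total.
From those, p, d — 5 in total.
Nothing else is reachable above q; 5 in all.

5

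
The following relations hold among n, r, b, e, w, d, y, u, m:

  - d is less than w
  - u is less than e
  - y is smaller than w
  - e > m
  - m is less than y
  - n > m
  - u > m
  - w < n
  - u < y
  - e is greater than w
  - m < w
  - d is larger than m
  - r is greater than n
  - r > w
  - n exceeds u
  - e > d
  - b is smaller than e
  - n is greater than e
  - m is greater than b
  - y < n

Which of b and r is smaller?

b

b < m and m < u give b < u.
Then u < y extends the chain to y.
Then y < w extends the chain to w.
With w < e: b < m < u < y < w < e.
With e < n: b < m < u < y < w < e < n.
Then n < r extends the chain to r.
So b < r; b is the smaller of the two.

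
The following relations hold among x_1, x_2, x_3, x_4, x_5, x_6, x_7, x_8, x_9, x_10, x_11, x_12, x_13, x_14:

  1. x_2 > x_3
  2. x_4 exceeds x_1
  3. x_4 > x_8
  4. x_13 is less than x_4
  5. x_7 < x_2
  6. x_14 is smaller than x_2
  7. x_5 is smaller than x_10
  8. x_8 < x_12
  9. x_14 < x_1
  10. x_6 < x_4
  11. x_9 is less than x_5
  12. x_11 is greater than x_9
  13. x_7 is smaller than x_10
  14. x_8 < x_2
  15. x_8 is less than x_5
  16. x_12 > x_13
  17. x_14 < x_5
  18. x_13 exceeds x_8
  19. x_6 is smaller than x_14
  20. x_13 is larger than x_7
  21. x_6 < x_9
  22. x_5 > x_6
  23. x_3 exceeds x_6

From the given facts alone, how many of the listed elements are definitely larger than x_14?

5

The elements the relations force above x_14 are x_1, x_2, x_5, x_4, x_10 — no chain reaches any other.
That is 5.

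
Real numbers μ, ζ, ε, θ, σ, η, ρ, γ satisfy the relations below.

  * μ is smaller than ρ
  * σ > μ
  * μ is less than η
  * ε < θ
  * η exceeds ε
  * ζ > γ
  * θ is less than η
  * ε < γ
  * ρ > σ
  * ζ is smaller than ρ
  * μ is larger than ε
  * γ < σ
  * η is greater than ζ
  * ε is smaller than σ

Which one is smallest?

μ is not least since ε < μ; γ is not least since ε < γ; σ is not least since ε < σ; θ is not least since ε < θ; ζ is not least since γ < ζ; η is not least since θ < η; ρ is not least since σ < ρ.
Only ε has nothing below it, so ε is the smallest.

ε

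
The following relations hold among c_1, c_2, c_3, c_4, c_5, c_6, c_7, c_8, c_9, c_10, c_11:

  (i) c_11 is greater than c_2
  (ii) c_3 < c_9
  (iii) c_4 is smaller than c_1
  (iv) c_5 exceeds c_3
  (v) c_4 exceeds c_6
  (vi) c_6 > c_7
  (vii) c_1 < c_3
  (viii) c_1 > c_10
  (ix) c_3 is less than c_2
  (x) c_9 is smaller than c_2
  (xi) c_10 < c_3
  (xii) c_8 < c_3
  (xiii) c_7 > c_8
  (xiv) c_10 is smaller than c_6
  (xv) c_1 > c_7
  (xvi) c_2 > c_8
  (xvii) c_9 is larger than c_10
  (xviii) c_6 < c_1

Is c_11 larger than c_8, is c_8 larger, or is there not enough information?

c_11

Following the relations from c_8: c_8 < c_7 < c_6 < c_4 < c_1 < c_3 < c_9 < c_2 < c_11.
So c_11 is larger.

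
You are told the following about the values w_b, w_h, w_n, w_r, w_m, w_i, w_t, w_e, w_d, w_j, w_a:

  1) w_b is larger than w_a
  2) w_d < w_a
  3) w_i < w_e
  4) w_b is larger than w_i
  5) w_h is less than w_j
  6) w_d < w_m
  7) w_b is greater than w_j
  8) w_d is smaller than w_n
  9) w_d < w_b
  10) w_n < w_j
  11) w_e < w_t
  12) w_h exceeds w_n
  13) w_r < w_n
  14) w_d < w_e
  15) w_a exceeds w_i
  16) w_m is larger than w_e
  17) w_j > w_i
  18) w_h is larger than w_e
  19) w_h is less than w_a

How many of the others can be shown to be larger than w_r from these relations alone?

Directly above w_r: w_n.
One step further: w_h, w_j (3 so far).
One step further: w_a, w_b (5 so far).
Nothing else is reachable above w_r; 5 in all.

5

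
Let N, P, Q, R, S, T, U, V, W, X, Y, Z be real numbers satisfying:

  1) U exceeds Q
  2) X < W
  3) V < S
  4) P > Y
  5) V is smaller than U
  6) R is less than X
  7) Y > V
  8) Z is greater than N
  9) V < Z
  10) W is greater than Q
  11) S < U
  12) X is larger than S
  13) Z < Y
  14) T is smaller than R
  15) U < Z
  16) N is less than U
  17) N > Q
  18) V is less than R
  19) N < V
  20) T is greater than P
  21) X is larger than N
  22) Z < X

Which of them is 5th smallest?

Chaining the given pairs: Q < N < V < S < U < Z < Y < P < T < R < X < W.
Counting 5 from the smallest end gives U.

U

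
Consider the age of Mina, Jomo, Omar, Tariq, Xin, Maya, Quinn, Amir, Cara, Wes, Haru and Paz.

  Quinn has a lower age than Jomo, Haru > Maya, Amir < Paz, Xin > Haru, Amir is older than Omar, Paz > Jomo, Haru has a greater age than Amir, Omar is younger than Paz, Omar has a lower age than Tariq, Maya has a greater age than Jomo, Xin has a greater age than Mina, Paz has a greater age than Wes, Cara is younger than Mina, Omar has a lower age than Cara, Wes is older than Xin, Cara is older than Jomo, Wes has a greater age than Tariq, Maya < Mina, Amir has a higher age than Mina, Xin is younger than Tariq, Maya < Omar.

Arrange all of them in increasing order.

Quinn < Jomo < Maya < Omar < Cara < Mina < Amir < Haru < Xin < Tariq < Wes < Paz

Each adjacent pair is fixed by a given relation: Quinn < Jomo; Jomo < Maya; Maya < Omar; Omar < Cara; Cara < Mina; Mina < Amir; Amir < Haru; Haru < Xin; Xin < Tariq; Tariq < Wes; Wes < Paz. Chaining them end to end gives the full order.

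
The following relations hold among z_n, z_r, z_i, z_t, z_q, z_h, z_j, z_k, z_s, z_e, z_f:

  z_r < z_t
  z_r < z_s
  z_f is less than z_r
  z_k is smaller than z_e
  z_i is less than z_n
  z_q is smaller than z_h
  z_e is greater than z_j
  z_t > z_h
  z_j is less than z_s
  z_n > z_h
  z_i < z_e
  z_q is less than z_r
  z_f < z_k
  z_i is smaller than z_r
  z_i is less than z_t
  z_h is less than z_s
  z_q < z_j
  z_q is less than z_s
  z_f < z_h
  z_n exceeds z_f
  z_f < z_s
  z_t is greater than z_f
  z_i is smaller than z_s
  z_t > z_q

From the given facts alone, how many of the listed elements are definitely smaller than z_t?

5

Directly below z_t: z_q, z_f, z_h, z_i, z_r.
Nothing else is reachable below z_t; 5 in all.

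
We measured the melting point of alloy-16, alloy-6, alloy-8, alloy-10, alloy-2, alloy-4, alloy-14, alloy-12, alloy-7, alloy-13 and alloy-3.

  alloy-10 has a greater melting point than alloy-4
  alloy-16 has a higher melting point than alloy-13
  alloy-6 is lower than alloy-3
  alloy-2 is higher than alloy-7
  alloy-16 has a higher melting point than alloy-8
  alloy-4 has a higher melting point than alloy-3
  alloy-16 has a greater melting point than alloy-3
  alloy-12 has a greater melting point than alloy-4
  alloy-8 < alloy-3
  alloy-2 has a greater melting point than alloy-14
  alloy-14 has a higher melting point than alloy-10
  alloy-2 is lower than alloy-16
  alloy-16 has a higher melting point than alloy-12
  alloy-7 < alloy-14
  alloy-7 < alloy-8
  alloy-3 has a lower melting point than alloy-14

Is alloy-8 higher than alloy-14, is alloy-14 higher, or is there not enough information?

alloy-14

The relevant relations are alloy-8 < alloy-3; alloy-3 < alloy-4; alloy-4 < alloy-10; alloy-10 < alloy-14.
Together: alloy-8 < alloy-3 < alloy-4 < alloy-10 < alloy-14.
So alloy-14 is higher.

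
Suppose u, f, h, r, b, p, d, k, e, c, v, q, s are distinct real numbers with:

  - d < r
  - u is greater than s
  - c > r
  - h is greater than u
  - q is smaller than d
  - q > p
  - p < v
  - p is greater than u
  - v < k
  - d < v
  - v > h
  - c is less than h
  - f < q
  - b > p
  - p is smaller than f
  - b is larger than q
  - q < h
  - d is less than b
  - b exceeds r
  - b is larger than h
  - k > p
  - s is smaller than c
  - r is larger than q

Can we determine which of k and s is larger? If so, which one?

Chaining the given relations: s < u < p < f < q < d < r < c < h < v < k.
So k is larger.

k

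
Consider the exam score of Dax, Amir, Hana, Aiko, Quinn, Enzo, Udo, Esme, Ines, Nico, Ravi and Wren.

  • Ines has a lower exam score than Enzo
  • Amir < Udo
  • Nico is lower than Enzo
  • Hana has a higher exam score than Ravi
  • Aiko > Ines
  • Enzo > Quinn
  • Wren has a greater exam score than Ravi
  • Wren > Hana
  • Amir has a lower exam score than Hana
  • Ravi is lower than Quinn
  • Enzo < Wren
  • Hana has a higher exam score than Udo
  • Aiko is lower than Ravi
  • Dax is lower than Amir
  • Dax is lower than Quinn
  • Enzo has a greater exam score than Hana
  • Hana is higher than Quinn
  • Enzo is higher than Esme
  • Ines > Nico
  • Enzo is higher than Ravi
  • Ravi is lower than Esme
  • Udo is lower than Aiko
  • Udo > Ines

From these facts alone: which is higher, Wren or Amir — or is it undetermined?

Wren

Following the relations from Amir: Amir < Udo < Aiko < Ravi < Quinn < Hana < Enzo < Wren.
So Wren is higher.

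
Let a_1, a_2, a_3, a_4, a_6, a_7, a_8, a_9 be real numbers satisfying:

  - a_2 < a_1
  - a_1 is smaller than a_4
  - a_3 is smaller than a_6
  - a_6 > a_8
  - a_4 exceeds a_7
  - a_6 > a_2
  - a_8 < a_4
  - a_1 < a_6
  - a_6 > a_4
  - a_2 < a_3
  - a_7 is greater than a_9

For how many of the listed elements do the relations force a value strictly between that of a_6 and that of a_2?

The relations place a_2 below a_6. An element lies strictly between them when it is forced above a_2 and also forced below a_6.
Above a_2: {a_3, a_1, a_4}. Below a_6: {a_9, a_7, a_3, a_1, a_8, a_4}.
Intersection: {a_3, a_1, a_4} — 3.

3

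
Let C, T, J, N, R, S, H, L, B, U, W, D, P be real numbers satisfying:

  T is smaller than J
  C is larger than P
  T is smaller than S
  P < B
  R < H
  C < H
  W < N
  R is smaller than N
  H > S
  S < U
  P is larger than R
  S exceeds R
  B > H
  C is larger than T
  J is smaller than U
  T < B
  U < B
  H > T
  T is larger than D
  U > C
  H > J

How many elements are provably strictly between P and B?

The relations place P below B. An element lies strictly between them when it is forced above P and also forced below B.
Above P: {C, U, H}. Below B: {R, D, T, J, S, C, U, H}.
Intersection: {C, U, H} — 3.

3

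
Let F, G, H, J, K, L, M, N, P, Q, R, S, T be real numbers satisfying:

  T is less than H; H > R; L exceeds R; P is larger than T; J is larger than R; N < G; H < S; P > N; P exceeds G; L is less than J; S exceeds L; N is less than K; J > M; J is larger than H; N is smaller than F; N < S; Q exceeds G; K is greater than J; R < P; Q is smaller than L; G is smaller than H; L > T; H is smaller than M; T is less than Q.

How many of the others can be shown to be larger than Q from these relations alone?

Directly above Q: L.
One step further: S, J (3 so far).
One step further: K (4 so far).
Nothing else is reachable above Q; 4 in all.

4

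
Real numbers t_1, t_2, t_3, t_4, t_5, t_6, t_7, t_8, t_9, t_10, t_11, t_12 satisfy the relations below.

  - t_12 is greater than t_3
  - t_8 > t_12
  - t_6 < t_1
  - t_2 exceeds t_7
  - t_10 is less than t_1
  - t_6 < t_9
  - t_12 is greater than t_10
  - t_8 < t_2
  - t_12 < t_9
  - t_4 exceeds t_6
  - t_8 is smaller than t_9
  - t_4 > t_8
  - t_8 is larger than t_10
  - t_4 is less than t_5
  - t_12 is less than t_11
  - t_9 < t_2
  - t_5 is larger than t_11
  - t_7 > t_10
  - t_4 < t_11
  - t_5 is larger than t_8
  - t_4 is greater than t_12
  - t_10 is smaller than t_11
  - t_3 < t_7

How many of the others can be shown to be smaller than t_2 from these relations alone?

Directly below t_2: t_8, t_9, t_7.
One step further: t_6, t_10, t_3, t_12 (7 so far).
No other element is forced below t_2 by the given relations, so the count is 7.

7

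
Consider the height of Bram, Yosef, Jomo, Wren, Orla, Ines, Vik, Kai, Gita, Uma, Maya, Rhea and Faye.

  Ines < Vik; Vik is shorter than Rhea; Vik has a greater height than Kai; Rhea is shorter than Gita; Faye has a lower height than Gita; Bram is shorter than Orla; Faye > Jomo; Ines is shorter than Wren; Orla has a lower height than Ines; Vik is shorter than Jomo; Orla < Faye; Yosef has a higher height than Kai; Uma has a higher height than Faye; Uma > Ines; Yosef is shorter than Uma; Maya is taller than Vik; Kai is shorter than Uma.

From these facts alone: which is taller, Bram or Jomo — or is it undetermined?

Jomo

Link the given pairs in sequence: Bram < Orla; Orla < Ines; Ines < Vik; Vik < Jomo.
Chaining these gives Bram < Orla < Ines < Vik < Jomo.
So Jomo is taller.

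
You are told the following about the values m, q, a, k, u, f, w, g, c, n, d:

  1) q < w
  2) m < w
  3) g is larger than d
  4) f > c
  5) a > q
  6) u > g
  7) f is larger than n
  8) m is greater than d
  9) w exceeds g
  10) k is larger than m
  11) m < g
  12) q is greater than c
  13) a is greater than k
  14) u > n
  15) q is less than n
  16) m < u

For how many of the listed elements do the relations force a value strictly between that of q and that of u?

The relations place q below u. An element lies strictly between them when it is forced above q and also forced below u.
Above q: {a, n, w, f}. Below u: {c, d, m, g, n}.
Intersection: {n} — 1.

1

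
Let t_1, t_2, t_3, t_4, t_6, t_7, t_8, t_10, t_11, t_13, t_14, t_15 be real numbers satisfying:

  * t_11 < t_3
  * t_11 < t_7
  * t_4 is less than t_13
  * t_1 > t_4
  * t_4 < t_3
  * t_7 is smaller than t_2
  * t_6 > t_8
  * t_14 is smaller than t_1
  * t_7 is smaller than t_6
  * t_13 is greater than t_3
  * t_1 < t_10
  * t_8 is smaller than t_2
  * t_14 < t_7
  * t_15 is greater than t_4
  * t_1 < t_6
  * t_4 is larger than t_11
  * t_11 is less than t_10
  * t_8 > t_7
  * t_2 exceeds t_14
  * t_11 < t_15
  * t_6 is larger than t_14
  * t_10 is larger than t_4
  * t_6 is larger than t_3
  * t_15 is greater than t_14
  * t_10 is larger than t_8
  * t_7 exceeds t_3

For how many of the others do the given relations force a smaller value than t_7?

4

From t_7 the given relations immediately reach t_11, t_14, t_3.
From those, t_4 — 4 in total.
No other element is forced below t_7 by the given relations, so the count is 4.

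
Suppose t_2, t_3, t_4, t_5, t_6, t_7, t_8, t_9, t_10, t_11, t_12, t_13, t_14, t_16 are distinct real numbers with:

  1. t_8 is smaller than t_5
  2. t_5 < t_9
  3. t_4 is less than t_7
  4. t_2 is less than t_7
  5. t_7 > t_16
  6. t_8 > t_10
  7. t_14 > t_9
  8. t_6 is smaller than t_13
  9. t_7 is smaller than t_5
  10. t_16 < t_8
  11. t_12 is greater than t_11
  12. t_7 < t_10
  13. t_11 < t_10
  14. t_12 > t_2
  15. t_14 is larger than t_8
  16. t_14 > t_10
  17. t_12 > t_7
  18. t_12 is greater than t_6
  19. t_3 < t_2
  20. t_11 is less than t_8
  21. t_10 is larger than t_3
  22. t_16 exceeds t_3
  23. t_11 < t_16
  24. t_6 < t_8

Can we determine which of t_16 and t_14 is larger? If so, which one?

Link the given pairs in sequence: t_16 < t_7; t_7 < t_10; t_10 < t_8; t_8 < t_5; t_5 < t_9; t_9 < t_14.
Chaining these gives t_16 < t_7 < t_10 < t_8 < t_5 < t_9 < t_14.
So t_14 is larger.

t_14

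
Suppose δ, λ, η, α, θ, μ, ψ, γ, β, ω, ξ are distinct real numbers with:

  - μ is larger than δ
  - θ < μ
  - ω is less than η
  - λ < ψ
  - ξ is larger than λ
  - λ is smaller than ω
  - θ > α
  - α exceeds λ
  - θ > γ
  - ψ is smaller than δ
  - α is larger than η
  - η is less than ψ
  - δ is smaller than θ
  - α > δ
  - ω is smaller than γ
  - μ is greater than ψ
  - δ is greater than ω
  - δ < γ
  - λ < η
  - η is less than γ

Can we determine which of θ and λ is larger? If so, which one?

θ

Chaining the given relations: λ < ω < η < ψ < δ < α < θ.
So θ is larger.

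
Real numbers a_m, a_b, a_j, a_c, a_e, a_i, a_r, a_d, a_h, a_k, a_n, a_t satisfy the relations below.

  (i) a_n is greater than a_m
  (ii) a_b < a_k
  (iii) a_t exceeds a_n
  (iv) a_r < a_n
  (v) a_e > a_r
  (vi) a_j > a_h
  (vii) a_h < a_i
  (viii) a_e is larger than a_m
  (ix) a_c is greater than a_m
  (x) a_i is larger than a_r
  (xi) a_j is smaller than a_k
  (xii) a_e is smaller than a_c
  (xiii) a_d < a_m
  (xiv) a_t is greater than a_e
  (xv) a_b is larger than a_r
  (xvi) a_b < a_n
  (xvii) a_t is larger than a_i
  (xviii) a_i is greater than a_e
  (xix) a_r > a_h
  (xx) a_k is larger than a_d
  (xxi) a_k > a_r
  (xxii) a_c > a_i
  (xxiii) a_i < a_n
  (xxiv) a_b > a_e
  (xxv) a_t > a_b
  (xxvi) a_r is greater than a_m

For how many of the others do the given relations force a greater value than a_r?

The elements the relations force above a_r are a_e, a_b, a_i, a_k, a_c, a_n, a_t — no chain reaches any other.
That is 7.

7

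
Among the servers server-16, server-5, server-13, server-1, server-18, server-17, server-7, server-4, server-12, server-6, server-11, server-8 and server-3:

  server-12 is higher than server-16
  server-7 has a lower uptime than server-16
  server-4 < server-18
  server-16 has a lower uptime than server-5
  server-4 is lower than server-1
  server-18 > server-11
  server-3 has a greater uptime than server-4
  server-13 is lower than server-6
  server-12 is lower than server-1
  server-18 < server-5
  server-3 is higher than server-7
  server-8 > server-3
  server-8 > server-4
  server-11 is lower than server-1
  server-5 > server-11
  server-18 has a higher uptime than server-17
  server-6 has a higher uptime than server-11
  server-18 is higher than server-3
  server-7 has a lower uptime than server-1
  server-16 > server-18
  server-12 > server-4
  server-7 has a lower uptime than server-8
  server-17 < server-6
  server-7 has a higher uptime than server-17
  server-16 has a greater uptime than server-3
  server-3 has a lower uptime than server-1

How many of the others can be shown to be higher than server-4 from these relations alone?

7

The elements the relations force above server-4 are server-3, server-18, server-16, server-5, server-12, server-1, server-8 — no chain reaches any other.
That is 7.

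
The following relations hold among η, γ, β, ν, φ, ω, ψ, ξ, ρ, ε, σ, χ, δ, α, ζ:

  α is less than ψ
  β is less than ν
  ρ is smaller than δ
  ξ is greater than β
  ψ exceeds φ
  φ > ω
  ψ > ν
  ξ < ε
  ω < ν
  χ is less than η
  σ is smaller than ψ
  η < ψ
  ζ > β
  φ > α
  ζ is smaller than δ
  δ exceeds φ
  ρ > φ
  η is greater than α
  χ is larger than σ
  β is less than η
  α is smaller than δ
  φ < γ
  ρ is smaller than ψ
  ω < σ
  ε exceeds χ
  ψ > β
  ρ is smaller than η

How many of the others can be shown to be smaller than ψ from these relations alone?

9

The elements the relations force below ψ are ω, α, σ, β, φ, χ, ρ, ν, η — no chain reaches any other.
That is 9.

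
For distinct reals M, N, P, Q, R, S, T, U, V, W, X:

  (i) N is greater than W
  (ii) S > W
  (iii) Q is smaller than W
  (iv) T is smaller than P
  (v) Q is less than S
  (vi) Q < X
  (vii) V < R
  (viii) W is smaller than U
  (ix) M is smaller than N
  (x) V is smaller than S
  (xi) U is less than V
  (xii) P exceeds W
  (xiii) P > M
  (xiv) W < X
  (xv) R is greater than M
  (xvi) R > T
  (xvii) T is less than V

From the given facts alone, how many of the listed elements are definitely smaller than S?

Directly below S: Q, W, V.
One step further: T, U (5 so far).
No other element is forced below S by the given relations, so the count is 5.

5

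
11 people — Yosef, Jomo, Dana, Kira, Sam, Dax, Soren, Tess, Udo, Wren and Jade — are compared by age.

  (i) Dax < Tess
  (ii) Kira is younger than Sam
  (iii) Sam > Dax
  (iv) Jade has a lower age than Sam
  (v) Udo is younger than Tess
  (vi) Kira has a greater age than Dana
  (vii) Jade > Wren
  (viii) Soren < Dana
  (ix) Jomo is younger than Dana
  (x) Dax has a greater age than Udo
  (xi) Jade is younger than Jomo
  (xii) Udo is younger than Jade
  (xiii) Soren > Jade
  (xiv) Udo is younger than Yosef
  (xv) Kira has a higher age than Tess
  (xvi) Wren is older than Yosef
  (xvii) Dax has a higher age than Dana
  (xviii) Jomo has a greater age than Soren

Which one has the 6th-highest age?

Piecing the relations together gives one ordering: Udo < Yosef < Wren < Jade < Soren < Jomo < Dana < Dax < Tess < Kira < Sam.
The 6th largest is Jomo.

Jomo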